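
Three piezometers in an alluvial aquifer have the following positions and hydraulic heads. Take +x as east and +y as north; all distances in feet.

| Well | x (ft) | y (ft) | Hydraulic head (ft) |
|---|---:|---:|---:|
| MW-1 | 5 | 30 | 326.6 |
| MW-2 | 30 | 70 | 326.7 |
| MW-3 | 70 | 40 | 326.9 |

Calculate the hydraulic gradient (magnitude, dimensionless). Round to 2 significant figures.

0.0047

Taking MW-1 as reference: MW-2−MW-1 = (25, 40, +0.1); MW-3−MW-1 = (65, 10, +0.3).
Solve a·Δx + b·Δy = Δh: det = 25·10 − 65·40 = -2350.
∂h/∂x = [(+0.1)·10 − (+0.3)·40] / -2350 = +0.004681
∂h/∂y = [25·(+0.3) − 65·(+0.1)] / -2350 = -0.0004255
|∇h| = √(0.004681² + -0.0004255²) = 0.0047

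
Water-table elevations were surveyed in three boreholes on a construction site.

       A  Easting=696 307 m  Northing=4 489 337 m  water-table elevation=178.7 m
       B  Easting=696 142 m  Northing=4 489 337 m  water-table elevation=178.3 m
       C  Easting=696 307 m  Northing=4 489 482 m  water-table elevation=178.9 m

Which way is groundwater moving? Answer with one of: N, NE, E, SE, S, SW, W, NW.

∂h/∂x = (178.3 − 178.7) / (696142 − 696307) = +0.002424
∂h/∂y = (178.9 − 178.7) / (4489482 − 4489337) = +0.001379
Flow = −∇h = (-0.002424 east, -0.001379 north), which points southwest.

SW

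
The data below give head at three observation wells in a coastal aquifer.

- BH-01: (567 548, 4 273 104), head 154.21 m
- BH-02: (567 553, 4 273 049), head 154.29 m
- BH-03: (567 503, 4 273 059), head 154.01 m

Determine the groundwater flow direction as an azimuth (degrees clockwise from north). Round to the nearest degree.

With h = a·x + b·y + c and BH-01 as origin, the differences give:
  5·a + (-55)·b = +0.08
  (-45)·a + (-45)·b = -0.20
Eliminate b (×(-45) and ×(-55), subtract): -2700·a = -14.600 → a = ∂h/∂x = +0.005407
Back-substitute: b = ∂h/∂y = -0.0009630.
Flow direction (−∇h) has components (-0.005407 E, +0.0009630 N).
Azimuth = atan2(E, N) = atan2(-0.005407, +0.0009630) = 280.1° ≈ 280°.

280°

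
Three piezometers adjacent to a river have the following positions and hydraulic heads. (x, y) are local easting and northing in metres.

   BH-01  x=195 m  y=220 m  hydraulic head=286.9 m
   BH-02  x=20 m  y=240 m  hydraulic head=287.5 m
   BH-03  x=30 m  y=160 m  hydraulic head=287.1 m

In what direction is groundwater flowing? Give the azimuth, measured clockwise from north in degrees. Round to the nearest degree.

Differences from BH-01: to BH-02 (Δx, Δy, Δh) = (-175, 20, +0.6); to BH-03 = (-165, -60, +0.2).
Determinant of the coordinate differences = (-175)·(-60) − (-165)·20 = 13800.
∂h/∂x = [(+0.6)·(-60) − (+0.2)·20] / 13800 = -0.002899
∂h/∂y = [(-175)·(+0.2) − (-165)·(+0.6)] / 13800 = +0.004638
Flow direction (−∇h) has components (+0.002899 E, -0.004638 N).
Azimuth = atan2(E, N) = atan2(+0.002899, -0.004638) = 148.0° ≈ 148°.

148°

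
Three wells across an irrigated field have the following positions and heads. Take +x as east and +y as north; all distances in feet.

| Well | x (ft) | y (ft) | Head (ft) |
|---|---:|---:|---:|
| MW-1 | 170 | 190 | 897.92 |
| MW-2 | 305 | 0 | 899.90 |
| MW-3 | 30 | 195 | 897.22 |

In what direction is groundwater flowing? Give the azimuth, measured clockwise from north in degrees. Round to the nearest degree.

326°

With h = a·x + b·y + c and MW-1 as origin, the differences give:
  135·a + (-190)·b = +1.98
  (-140)·a + 5·b = -0.70
Eliminate b (×5 and ×(-190), subtract): -25925·a = -123.100 → a = ∂h/∂x = +0.004748
Back-substitute: b = ∂h/∂y = -0.007047.
Flow direction (−∇h) has components (-0.004748 E, +0.007047 N).
Azimuth = atan2(E, N) = atan2(-0.004748, +0.007047) = 326.0° ≈ 326°.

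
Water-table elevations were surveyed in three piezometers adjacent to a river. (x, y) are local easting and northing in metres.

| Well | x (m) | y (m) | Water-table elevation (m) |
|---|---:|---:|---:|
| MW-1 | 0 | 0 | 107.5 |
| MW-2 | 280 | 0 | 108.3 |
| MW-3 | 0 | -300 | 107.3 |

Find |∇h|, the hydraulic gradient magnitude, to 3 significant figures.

∂h/∂x = (108.3 − 107.5) / (280 − 0) = +0.002857
∂h/∂y = (107.3 − 107.5) / (-300 − 0) = +0.0006667
|∇h| = √(0.002857² + 0.0006667²) = 0.002934

0.00293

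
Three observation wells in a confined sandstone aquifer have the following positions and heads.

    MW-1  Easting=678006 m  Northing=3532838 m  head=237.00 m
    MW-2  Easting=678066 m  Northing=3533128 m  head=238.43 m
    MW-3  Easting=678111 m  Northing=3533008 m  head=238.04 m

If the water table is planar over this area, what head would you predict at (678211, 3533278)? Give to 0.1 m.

239.5 m

Differences from MW-1: to MW-2 (Δx, Δy, Δh) = (60, 290, +1.43); to MW-3 = (105, 170, +1.04).
Solve a·Δx + b·Δy = Δh: det = 60·170 − 105·290 = -20250.
∂h/∂x = [(+1.43)·170 − (+1.04)·290] / -20250 = +0.002889
∂h/∂y = [60·(+1.04) − 105·(+1.43)] / -20250 = +0.004333
h(678211, 3533278) = 237.00 + (+0.002889)·(205) + (+0.004333)·(440) = 237.00 +0.592 +1.907 = 239.499 m.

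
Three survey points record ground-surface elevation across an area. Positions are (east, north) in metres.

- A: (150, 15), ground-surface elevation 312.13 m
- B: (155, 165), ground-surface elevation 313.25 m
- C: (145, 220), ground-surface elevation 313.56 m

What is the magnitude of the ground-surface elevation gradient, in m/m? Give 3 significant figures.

With z = a·x + b·y + c and A as origin, the differences give:
  5·a + 150·b = +1.12
  (-5)·a + 205·b = +1.43
Eliminate b (×205 and ×150, subtract): 1775·a = 15.100 → a = ∂z/∂x = +0.008507
Back-substitute: b = ∂z/∂y = +0.007183.
|∇f| = √(0.008507² + 0.007183²) = 0.01113 m/m

0.0111 m/m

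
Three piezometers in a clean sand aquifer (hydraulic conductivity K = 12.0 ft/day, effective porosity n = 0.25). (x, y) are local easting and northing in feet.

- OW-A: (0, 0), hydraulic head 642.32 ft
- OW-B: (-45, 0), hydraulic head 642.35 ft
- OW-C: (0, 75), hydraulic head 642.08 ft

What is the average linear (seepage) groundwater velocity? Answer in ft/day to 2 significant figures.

∂h/∂x = (642.35 − 642.32) / (-45 − 0) = -0.0006667
∂h/∂y = (642.08 − 642.32) / (75 − 0) = -0.003200
|∇h| = √(-0.0006667² + -0.003200²) = 0.003269
Seepage velocity v = K·i/n = 12.0 × 0.003269 / 0.25 = 0.1569 ft/day.

0.16 ft/day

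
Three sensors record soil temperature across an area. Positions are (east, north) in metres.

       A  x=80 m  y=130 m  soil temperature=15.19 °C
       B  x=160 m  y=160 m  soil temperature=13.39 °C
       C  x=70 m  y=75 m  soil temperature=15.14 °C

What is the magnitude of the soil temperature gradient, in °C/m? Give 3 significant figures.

0.0251 °C/m

Three-point gradient (reference A): Δ to B = (80, 30, -1.80), Δ to C = (-10, -55, -0.05).
∂T/∂x = -0.02451, ∂T/∂y = +0.005366 (det = -4100).
|∇f| = √(-0.02451² + 0.005366²) = 0.02509 °C/m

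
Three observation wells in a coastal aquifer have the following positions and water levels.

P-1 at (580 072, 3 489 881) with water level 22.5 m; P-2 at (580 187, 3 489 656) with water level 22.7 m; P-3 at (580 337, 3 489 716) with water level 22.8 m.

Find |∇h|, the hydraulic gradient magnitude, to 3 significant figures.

0.000963

Differences from P-1: to P-2 (Δx, Δy, Δh) = (115, -225, +0.2); to P-3 = (265, -165, +0.3).
Solve a·Δx + b·Δy = Δh: det = 115·(-165) − 265·(-225) = 40650.
∂h/∂x = [(+0.2)·(-165) − (+0.3)·(-225)] / 40650 = +0.0008487
∂h/∂y = [115·(+0.3) − 265·(+0.2)] / 40650 = -0.0004551
|∇h| = √(0.0008487² + -0.0004551²) = 0.000963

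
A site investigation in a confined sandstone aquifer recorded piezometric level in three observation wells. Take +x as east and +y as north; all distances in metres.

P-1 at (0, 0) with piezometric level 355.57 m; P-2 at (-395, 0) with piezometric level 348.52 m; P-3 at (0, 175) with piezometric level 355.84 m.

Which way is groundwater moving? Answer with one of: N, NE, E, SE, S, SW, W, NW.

∂h/∂x = (348.52 − 355.57) / (-395 − 0) = +0.01785
∂h/∂y = (355.84 − 355.57) / (175 − 0) = +0.001543
Flow = −∇h = (-0.01785 east, -0.001543 north), which points west.

W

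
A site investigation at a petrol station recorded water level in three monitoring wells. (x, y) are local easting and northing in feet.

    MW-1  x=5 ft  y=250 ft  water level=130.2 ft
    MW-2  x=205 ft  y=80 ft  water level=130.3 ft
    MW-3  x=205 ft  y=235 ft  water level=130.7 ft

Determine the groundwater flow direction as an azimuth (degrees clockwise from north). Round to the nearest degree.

Three-point gradient (reference MW-1): Δ to MW-2 = (200, -170, +0.1), Δ to MW-3 = (200, -15, +0.5).
∂h/∂x = +0.002694, ∂h/∂y = +0.002581 (det = 31000).
Flow direction (−∇h) has components (-0.002694 E, -0.002581 N).
Azimuth = atan2(E, N) = atan2(-0.002694, -0.002581) = 226.2° ≈ 226°.

226°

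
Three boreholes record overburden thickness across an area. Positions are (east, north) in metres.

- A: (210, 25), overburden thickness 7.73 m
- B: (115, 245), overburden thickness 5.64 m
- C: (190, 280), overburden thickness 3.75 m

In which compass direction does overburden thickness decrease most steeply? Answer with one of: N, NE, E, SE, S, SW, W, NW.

With d = a·x + b·y + c and A as origin, the differences give:
  (-95)·a + 220·b = -2.09
  (-20)·a + 255·b = -3.98
Eliminate b (×255 and ×220, subtract): -19825·a = 342.650 → a = ∂d/∂x = -0.01728
Back-substitute: b = ∂d/∂y = -0.01696.
Steepest decrease is along −∇f = (+0.01728 E, +0.01696 N) → northeast.

NE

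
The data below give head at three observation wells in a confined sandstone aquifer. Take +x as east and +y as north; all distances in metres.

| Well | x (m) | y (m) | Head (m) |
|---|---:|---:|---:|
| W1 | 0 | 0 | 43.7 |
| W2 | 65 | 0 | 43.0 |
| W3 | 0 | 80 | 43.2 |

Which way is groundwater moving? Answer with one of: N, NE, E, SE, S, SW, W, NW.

NE

∂h/∂x = (43.0 − 43.7) / (65 − 0) = -0.01077
∂h/∂y = (43.2 − 43.7) / (80 − 0) = -0.006250
Flow = −∇h = (+0.01077 east, +0.006250 north), which points northeast.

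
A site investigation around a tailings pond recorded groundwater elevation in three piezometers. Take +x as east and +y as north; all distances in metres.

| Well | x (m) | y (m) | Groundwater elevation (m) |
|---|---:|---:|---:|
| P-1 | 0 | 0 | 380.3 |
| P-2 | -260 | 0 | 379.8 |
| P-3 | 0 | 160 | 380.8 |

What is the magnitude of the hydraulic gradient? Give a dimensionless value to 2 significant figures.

0.0037

∂h/∂x = (379.8 − 380.3) / (-260 − 0) = +0.001923
∂h/∂y = (380.8 − 380.3) / (160 − 0) = +0.003125
|∇h| = √(0.001923² + 0.003125²) = 0.003669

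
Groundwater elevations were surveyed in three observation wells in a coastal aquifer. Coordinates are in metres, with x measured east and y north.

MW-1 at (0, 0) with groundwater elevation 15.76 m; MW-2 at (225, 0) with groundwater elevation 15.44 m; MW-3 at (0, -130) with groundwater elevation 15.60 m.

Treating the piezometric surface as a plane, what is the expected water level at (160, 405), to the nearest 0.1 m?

∂h/∂x = (15.44 − 15.76) / (225 − 0) = -0.001422
∂h/∂y = (15.60 − 15.76) / (-130 − 0) = +0.001231
h(160, 405) = 15.76 + (-0.001422)·(160) + (+0.001231)·(405) = 15.76 -0.228 +0.498 = 16.031 m.

16.0 m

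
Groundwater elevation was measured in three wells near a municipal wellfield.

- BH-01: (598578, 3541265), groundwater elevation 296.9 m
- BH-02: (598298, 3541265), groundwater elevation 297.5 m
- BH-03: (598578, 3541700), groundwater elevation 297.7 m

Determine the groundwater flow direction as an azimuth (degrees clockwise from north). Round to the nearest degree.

∂h/∂x = (297.5 − 296.9) / (598298 − 598578) = -0.002143
∂h/∂y = (297.7 − 296.9) / (3541700 − 3541265) = +0.001839
Flow direction (−∇h) has components (+0.002143 E, -0.001839 N).
Azimuth = atan2(E, N) = atan2(+0.002143, -0.001839) = 130.6° ≈ 131°.

131°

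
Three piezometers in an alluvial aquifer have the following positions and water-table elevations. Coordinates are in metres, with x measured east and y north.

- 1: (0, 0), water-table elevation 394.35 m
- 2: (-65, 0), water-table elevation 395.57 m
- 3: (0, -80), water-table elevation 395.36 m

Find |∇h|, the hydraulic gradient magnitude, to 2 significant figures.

0.023

∂h/∂x = (395.57 − 394.35) / (-65 − 0) = -0.01877
∂h/∂y = (395.36 − 394.35) / (-80 − 0) = -0.01262
|∇h| = √(-0.01877² + -0.01262²) = 0.02262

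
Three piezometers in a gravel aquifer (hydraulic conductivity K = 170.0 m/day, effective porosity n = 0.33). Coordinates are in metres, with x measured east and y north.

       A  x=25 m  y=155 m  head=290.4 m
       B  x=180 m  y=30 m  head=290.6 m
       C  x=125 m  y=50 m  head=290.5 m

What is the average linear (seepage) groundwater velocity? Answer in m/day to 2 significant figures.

Taking A as reference: B−A = (155, -125, +0.2); C−A = (100, -105, +0.1).
Solve a·Δx + b·Δy = Δh: det = 155·(-105) − 100·(-125) = -3775.
∂h/∂x = [(+0.2)·(-105) − (+0.1)·(-125)] / -3775 = +0.002252
∂h/∂y = [155·(+0.1) − 100·(+0.2)] / -3775 = +0.001192
|∇h| = √(0.002252² + 0.001192²) = 0.002548
Seepage velocity v = K·i/n = 170.0 × 0.002548 / 0.33 = 1.313 m/day.

1.3 m/day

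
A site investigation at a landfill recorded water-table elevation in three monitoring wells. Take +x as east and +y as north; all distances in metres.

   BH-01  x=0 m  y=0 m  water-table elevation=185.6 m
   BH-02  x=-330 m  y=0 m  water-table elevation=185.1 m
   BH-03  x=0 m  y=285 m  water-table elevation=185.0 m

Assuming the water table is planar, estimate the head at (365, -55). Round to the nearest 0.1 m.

∂h/∂x = (185.1 − 185.6) / (-330 − 0) = +0.001515
∂h/∂y = (185.0 − 185.6) / (285 − 0) = -0.002105
h(365, -55) = 185.6 + (+0.001515)·(365) + (-0.002105)·(-55) = 185.6 +0.553 +0.116 = 186.269 m.

186.3 m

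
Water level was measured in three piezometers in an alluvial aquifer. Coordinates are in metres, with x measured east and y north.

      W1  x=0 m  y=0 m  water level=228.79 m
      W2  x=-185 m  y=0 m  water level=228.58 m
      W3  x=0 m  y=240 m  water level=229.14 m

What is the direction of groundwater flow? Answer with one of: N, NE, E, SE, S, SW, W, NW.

∂h/∂x = (228.58 − 228.79) / (-185 − 0) = +0.001135
∂h/∂y = (229.14 − 228.79) / (240 − 0) = +0.001458
Flow = −∇h = (-0.001135 east, -0.001458 north), which points southwest.

SW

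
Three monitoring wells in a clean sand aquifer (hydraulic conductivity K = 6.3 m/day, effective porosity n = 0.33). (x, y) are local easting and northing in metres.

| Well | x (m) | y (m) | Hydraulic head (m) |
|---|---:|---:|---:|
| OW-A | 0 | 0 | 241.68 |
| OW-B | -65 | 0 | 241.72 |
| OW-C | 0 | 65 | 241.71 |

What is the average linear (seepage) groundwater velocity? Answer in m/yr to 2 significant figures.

5.4 m/yr

∂h/∂x = (241.72 − 241.68) / (-65 − 0) = -0.0006154
∂h/∂y = (241.71 − 241.68) / (65 − 0) = +0.0004615
|∇h| = √(-0.0006154² + 0.0004615²) = 0.0007692
Seepage velocity v = K·i/n = 6.3 × 0.0007692 / 0.33 = 0.01468 m/day = 5.362 m/yr.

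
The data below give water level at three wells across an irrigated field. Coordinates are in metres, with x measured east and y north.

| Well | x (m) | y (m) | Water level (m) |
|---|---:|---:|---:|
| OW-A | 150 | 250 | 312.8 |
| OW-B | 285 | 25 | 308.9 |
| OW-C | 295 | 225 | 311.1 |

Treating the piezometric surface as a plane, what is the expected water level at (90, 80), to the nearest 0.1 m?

311.4 m

Differences from OW-A: to OW-B (Δx, Δy, Δh) = (135, -225, -3.9); to OW-C = (145, -25, -1.7).
Solve a·Δx + b·Δy = Δh: det = 135·(-25) − 145·(-225) = 29250.
∂h/∂x = [(-3.9)·(-25) − (-1.7)·(-225)] / 29250 = -0.009744
∂h/∂y = [135·(-1.7) − 145·(-3.9)] / 29250 = +0.01149
h(90, 80) = 312.8 + (-0.009744)·(-60) + (+0.01149)·(-170) = 312.8 +0.585 -1.953 = 311.432 m.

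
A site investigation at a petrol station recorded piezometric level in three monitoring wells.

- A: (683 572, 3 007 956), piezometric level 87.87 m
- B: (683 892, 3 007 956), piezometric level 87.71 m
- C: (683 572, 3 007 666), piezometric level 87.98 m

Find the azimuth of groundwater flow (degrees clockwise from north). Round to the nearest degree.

053°

∂h/∂x = (87.71 − 87.87) / (683892 − 683572) = -0.0005000
∂h/∂y = (87.98 − 87.87) / (3007666 − 3007956) = -0.0003793
Flow direction (−∇h) has components (+0.0005000 E, +0.0003793 N).
Azimuth = atan2(E, N) = atan2(+0.0005000, +0.0003793) = 52.8° ≈ 053°.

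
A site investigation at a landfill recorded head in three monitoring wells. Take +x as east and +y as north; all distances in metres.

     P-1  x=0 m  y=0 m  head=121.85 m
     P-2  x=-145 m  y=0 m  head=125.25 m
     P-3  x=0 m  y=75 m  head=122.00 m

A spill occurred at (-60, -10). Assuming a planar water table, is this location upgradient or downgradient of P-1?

∂h/∂x = (125.25 − 121.85) / (-145 − 0) = -0.02345
∂h/∂y = (122.00 − 121.85) / (75 − 0) = +0.002000
Head at (-60, -10) = 121.85 + (-0.02345)·(-60) + (+0.002000)·(-10) = 123.24 m.
That is higher than the 121.85 m at P-1, so the point is upgradient.

upgradient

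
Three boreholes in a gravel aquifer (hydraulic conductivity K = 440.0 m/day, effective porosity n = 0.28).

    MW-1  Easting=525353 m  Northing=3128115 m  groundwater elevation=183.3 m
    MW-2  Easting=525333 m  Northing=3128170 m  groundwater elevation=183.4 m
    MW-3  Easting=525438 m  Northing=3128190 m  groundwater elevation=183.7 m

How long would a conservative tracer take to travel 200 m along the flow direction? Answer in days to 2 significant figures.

36 days

With h = a·x + b·y + c and MW-1 as origin, the differences give:
  (-20)·a + 55·b = +0.1
  85·a + 75·b = +0.4
Eliminate b (×75 and ×55, subtract): -6175·a = -14.50 → a = ∂h/∂x = +0.002348
Back-substitute: b = ∂h/∂y = +0.002672.
|∇h| = √(0.002348² + 0.002672²) = 0.003557
Seepage velocity v = K·i/n = 440.0 × 0.003557 / 0.28 = 5.59 m/day.
t = 200 / 5.59 = 35.78 days.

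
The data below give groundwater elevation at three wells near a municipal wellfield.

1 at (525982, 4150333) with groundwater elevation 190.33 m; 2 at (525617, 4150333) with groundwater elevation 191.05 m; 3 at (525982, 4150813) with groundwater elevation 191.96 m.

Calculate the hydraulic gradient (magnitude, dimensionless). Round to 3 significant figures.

0.00393

∂h/∂x = (191.05 − 190.33) / (525617 − 525982) = -0.001973
∂h/∂y = (191.96 − 190.33) / (4150813 − 4150333) = +0.003396
|∇h| = √(-0.001973² + 0.003396²) = 0.003928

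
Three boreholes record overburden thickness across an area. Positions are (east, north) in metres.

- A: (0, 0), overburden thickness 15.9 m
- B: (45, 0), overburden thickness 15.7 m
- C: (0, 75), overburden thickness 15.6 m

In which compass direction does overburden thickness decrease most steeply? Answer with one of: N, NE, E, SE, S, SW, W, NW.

∂d/∂x = (15.7 − 15.9) / (45 − 0) = -0.004444
∂d/∂y = (15.6 − 15.9) / (75 − 0) = -0.004000
Steepest decrease is along −∇f = (+0.004444 E, +0.004000 N) → northeast.

NE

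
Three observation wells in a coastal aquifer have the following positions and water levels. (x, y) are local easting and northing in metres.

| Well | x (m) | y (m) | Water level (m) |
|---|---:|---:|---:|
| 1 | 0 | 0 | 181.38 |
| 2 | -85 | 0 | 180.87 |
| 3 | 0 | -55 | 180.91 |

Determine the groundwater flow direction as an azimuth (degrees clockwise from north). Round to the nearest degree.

∂h/∂x = (180.87 − 181.38) / (-85 − 0) = +0.006000
∂h/∂y = (180.91 − 181.38) / (-55 − 0) = +0.008545
Flow direction (−∇h) has components (-0.006000 E, -0.008545 N).
Azimuth = atan2(E, N) = atan2(-0.006000, -0.008545) = 215.1° ≈ 215°.

215°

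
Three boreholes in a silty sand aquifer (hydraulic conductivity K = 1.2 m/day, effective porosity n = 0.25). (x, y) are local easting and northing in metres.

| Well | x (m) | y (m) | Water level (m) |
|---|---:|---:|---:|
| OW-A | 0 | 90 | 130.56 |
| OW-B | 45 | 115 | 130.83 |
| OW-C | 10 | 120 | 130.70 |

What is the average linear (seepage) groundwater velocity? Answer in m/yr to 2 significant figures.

Differences from OW-A: to OW-B (Δx, Δy, Δh) = (45, 25, +0.27); to OW-C = (10, 30, +0.14).
Determinant of the coordinate differences = 45·30 − 10·25 = 1100.
∂h/∂x = [(+0.27)·30 − (+0.14)·25] / 1100 = +0.004182
∂h/∂y = [45·(+0.14) − 10·(+0.27)] / 1100 = +0.003273
|∇h| = √(0.004182² + 0.003273²) = 0.005311
Seepage velocity v = K·i/n = 1.2 × 0.005311 / 0.25 = 0.02549 m/day = 9.31 m/yr.

9.3 m/yr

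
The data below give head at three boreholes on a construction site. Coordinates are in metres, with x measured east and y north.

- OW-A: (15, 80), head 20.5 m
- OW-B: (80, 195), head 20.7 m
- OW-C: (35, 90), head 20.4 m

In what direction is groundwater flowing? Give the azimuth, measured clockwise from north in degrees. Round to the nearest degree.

With h = a·x + b·y + c and OW-A as origin, the differences give:
  65·a + 115·b = +0.2
  20·a + 10·b = -0.1
Eliminate b (×10 and ×115, subtract): -1650·a = 13.50 → a = ∂h/∂x = -0.008182
Back-substitute: b = ∂h/∂y = +0.006364.
Flow direction (−∇h) has components (+0.008182 E, -0.006364 N).
Azimuth = atan2(E, N) = atan2(+0.008182, -0.006364) = 127.9° ≈ 128°.

128°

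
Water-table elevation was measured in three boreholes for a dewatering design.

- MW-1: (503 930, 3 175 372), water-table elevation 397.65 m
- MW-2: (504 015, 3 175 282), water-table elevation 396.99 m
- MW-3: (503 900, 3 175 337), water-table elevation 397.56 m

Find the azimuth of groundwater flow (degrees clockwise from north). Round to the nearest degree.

151°

Three-point gradient (reference MW-1): Δ to MW-2 = (85, -90, -0.66), Δ to MW-3 = (-30, -35, -0.09).
∂h/∂x = -0.002643, ∂h/∂y = +0.004837 (det = -5675).
Flow direction (−∇h) has components (+0.002643 E, -0.004837 N).
Azimuth = atan2(E, N) = atan2(+0.002643, -0.004837) = 151.3° ≈ 151°.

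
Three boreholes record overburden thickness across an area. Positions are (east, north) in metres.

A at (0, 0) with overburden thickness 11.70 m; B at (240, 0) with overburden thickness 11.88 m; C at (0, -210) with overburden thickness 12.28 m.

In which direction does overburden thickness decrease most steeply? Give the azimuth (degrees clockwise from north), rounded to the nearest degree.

345°

∂d/∂x = (11.88 − 11.70) / (240 − 0) = +0.0007500
∂d/∂y = (12.28 − 11.70) / (-210 − 0) = -0.002762
Steepest decrease is along −∇f: components (-0.0007500 E, +0.002762 N).
Azimuth = atan2(-0.0007500, +0.002762) = 344.8° ≈ 345°.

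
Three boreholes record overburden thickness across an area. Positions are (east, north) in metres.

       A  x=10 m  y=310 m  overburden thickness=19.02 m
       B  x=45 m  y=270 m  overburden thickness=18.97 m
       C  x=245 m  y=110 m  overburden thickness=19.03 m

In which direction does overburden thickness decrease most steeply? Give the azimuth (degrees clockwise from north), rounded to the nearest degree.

Differences from A: to B (Δx, Δy, Δh) = (35, -40, -0.05); to C = (235, -200, +0.01).
Solve a·Δx + b·Δy = Δd: det = 35·(-200) − 235·(-40) = 2400.
∂d/∂x = [(-0.05)·(-200) − (+0.01)·(-40)] / 2400 = +0.004333
∂d/∂y = [35·(+0.01) − 235·(-0.05)] / 2400 = +0.005042
Steepest decrease is along −∇f: components (-0.004333 E, -0.005042 N).
Azimuth = atan2(-0.004333, -0.005042) = 220.7° ≈ 221°.

221°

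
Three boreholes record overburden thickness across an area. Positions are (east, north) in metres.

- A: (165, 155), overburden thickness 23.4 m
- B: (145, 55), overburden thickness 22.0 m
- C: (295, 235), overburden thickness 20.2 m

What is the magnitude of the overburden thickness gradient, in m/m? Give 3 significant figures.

0.0436 m/m

With d = a·x + b·y + c and A as origin, the differences give:
  (-20)·a + (-100)·b = -1.4
  130·a + 80·b = -3.2
Eliminate b (×80 and ×(-100), subtract): 11400·a = -432.00 → a = ∂d/∂x = -0.03789
Back-substitute: b = ∂d/∂y = +0.02158.
|∇f| = √(-0.03789² + 0.02158²) = 0.0436 m/m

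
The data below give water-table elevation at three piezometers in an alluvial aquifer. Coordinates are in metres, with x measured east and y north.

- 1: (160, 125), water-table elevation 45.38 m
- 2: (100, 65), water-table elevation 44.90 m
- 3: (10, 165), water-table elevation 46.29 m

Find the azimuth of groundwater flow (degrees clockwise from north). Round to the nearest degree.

Differences from 1: to 2 (Δx, Δy, Δh) = (-60, -60, -0.48); to 3 = (-150, 40, +0.91).
Determinant of the coordinate differences = (-60)·40 − (-150)·(-60) = -11400.
∂h/∂x = [(-0.48)·40 − (+0.91)·(-60)] / -11400 = -0.003105
∂h/∂y = [(-60)·(+0.91) − (-150)·(-0.48)] / -11400 = +0.01111
Flow direction (−∇h) has components (+0.003105 E, -0.01111 N).
Azimuth = atan2(E, N) = atan2(+0.003105, -0.01111) = 164.4° ≈ 164°.

164°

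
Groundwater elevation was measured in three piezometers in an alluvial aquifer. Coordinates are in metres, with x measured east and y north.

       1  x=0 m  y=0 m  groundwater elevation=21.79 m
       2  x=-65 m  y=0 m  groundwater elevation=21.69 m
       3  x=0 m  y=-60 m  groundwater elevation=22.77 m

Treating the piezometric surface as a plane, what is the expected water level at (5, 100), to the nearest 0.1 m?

20.2 m

∂h/∂x = (21.69 − 21.79) / (-65 − 0) = +0.001538
∂h/∂y = (22.77 − 21.79) / (-60 − 0) = -0.01633
h(5, 100) = 21.79 + (+0.001538)·(5) + (-0.01633)·(100) = 21.79 +0.008 -1.633 = 20.164 m.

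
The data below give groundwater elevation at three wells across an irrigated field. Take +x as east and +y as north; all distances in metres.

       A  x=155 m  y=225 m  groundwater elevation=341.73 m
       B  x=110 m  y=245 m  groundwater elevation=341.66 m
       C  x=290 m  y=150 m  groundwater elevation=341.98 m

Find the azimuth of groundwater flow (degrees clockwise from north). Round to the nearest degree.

352°

Differences from A: to B (Δx, Δy, Δh) = (-45, 20, -0.07); to C = (135, -75, +0.25).
Solve a·Δx + b·Δy = Δh: det = (-45)·(-75) − 135·20 = 675.
∂h/∂x = [(-0.07)·(-75) − (+0.25)·20] / 675 = +0.0003704
∂h/∂y = [(-45)·(+0.25) − 135·(-0.07)] / 675 = -0.002667
Flow direction (−∇h) has components (-0.0003704 E, +0.002667 N).
Azimuth = atan2(E, N) = atan2(-0.0003704, +0.002667) = 352.1° ≈ 352°.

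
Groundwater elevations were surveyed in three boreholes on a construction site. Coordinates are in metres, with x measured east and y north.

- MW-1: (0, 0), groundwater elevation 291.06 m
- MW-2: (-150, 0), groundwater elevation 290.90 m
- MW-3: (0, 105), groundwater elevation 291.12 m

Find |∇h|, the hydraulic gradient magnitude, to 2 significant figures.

0.0012

∂h/∂x = (290.90 − 291.06) / (-150 − 0) = +0.001067
∂h/∂y = (291.12 − 291.06) / (105 − 0) = +0.0005714
|∇h| = √(0.001067² + 0.0005714²) = 0.00121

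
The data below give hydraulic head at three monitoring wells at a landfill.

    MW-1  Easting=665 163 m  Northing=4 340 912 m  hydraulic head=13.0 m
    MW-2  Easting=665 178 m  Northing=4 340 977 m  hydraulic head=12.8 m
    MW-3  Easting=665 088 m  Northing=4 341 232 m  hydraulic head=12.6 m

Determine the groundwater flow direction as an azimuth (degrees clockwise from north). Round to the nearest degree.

Differences from MW-1: to MW-2 (Δx, Δy, Δh) = (15, 65, -0.2); to MW-3 = (-75, 320, -0.4).
Determinant of the coordinate differences = 15·320 − (-75)·65 = 9675.
∂h/∂x = [(-0.2)·320 − (-0.4)·65] / 9675 = -0.003928
∂h/∂y = [15·(-0.4) − (-75)·(-0.2)] / 9675 = -0.002171
Flow direction (−∇h) has components (+0.003928 E, +0.002171 N).
Azimuth = atan2(E, N) = atan2(+0.003928, +0.002171) = 61.1° ≈ 061°.

061°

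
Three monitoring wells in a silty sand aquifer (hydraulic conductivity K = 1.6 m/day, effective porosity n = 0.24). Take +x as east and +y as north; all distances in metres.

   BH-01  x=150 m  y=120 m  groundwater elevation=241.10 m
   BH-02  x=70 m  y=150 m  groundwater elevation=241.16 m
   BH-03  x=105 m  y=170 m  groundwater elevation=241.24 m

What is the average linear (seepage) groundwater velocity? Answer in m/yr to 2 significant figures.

7.9 m/yr

Taking BH-01 as reference: BH-02−BH-01 = (-80, 30, +0.06); BH-03−BH-01 = (-45, 50, +0.14).
Solve a·Δx + b·Δy = Δh: det = (-80)·50 − (-45)·30 = -2650.
∂h/∂x = [(+0.06)·50 − (+0.14)·30] / -2650 = +0.0004528
∂h/∂y = [(-80)·(+0.14) − (-45)·(+0.06)] / -2650 = +0.003208
|∇h| = √(0.0004528² + 0.003208²) = 0.00324
Seepage velocity v = K·i/n = 1.6 × 0.00324 / 0.24 = 0.0216 m/day = 7.889 m/yr.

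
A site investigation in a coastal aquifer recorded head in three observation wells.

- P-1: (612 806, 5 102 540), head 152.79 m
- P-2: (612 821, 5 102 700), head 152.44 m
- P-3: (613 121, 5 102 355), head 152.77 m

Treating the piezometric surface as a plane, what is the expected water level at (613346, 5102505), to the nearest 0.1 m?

Differences from P-1: to P-2 (Δx, Δy, Δh) = (15, 160, -0.35); to P-3 = (315, -185, -0.02).
Determinant of the coordinate differences = 15·(-185) − 315·160 = -53175.
∂h/∂x = [(-0.35)·(-185) − (-0.02)·160] / -53175 = -0.001278
∂h/∂y = [15·(-0.02) − 315·(-0.35)] / -53175 = -0.002068
h(613346, 5102505) = 152.79 + (-0.001278)·(540) + (-0.002068)·(-35) = 152.79 -0.690 +0.072 = 152.172 m.

152.2 m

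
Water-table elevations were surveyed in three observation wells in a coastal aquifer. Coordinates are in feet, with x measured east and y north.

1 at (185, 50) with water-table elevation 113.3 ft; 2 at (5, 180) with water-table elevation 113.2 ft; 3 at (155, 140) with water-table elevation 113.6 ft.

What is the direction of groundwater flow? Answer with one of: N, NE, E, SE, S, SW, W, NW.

Differences from 1: to 2 (Δx, Δy, Δh) = (-180, 130, -0.1); to 3 = (-30, 90, +0.3).
Solve a·Δx + b·Δy = Δh: det = (-180)·90 − (-30)·130 = -12300.
∂h/∂x = [(-0.1)·90 − (+0.3)·130] / -12300 = +0.003902
∂h/∂y = [(-180)·(+0.3) − (-30)·(-0.1)] / -12300 = +0.004634
Flow = −∇h = (-0.003902 east, -0.004634 north), which points southwest.

SW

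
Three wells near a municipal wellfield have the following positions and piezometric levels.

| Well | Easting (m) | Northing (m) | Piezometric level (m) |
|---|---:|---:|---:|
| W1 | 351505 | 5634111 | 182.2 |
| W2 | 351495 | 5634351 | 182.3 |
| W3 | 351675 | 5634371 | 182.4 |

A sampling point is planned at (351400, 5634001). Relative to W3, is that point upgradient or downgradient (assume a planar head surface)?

Three-point gradient (reference W1): Δ to W2 = (-10, 240, +0.1), Δ to W3 = (170, 260, +0.2).
∂h/∂x = +0.0005069, ∂h/∂y = +0.0004378 (det = -43400).
Head at (351400, 5634001) = 182.2 + (+0.0005069)·(-105) + (+0.0004378)·(-110) = 182.10 m.
That is lower than the 182.4 m at W3, so the point is downgradient.

downgradient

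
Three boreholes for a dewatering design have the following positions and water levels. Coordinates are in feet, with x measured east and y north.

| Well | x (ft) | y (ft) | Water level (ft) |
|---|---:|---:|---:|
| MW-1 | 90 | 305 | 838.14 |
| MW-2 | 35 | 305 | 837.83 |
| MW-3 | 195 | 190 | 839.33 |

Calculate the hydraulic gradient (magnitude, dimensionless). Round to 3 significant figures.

Differences from MW-1: to MW-2 (Δx, Δy, Δh) = (-55, 0, -0.31); to MW-3 = (105, -115, +1.19).
Solve a·Δx + b·Δy = Δh: det = (-55)·(-115) − 105·0 = 6325.
∂h/∂x = [(-0.31)·(-115) − (+1.19)·0] / 6325 = +0.005636
∂h/∂y = [(-55)·(+1.19) − 105·(-0.31)] / 6325 = -0.005202
|∇h| = √(0.005636² + -0.005202²) = 0.00767

0.00767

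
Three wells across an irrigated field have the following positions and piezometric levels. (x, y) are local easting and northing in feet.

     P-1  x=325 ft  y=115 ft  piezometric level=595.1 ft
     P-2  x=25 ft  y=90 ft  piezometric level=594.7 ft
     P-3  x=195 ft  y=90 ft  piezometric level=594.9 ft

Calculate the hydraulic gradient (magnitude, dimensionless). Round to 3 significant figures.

0.00222

Taking P-1 as reference: P-2−P-1 = (-300, -25, -0.4); P-3−P-1 = (-130, -25, -0.2).
Determinant of the coordinate differences = (-300)·(-25) − (-130)·(-25) = 4250.
∂h/∂x = [(-0.4)·(-25) − (-0.2)·(-25)] / 4250 = +0.001176
∂h/∂y = [(-300)·(-0.2) − (-130)·(-0.4)] / 4250 = +0.001882
|∇h| = √(0.001176² + 0.001882²) = 0.002219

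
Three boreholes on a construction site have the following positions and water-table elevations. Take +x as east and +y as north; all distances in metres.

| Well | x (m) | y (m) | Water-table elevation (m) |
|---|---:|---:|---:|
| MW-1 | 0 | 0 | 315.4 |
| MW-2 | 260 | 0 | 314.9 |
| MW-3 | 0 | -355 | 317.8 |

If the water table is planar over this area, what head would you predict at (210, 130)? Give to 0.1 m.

∂h/∂x = (314.9 − 315.4) / (260 − 0) = -0.001923
∂h/∂y = (317.8 − 315.4) / (-355 − 0) = -0.006761
h(210, 130) = 315.4 + (-0.001923)·(210) + (-0.006761)·(130) = 315.4 -0.404 -0.879 = 314.117 m.

314.1 m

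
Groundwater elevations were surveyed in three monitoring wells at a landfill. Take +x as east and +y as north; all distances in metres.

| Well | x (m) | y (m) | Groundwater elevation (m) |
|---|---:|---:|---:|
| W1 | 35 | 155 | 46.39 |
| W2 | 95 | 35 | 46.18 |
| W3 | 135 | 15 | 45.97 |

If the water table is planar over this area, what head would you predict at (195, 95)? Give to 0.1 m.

45.5 m

With h = a·x + b·y + c and W1 as origin, the differences give:
  60·a + (-120)·b = -0.21
  100·a + (-140)·b = -0.42
Eliminate b (×(-140) and ×(-120), subtract): 3600·a = -21.000 → a = ∂h/∂x = -0.005833
Back-substitute: b = ∂h/∂y = -0.001167.
h(195, 95) = 46.39 + (-0.005833)·(160) + (-0.001167)·(-60) = 46.39 -0.933 +0.070 = 45.527 m.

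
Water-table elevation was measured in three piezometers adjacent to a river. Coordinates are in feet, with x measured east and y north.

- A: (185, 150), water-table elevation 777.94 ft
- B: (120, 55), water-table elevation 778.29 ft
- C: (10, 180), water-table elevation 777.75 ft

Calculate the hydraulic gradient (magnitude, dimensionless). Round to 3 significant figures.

With h = a·x + b·y + c and A as origin, the differences give:
  (-65)·a + (-95)·b = +0.35
  (-175)·a + 30·b = -0.19
Eliminate b (×30 and ×(-95), subtract): -18575·a = -7.550 → a = ∂h/∂x = +0.0004065
Back-substitute: b = ∂h/∂y = -0.003962.
|∇h| = √(0.0004065² + -0.003962²) = 0.003983

0.00398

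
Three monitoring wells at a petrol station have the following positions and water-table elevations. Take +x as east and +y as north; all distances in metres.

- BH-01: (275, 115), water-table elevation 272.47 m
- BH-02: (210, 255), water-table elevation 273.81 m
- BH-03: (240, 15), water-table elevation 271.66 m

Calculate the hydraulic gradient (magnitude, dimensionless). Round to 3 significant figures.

Taking BH-01 as reference: BH-02−BH-01 = (-65, 140, +1.34); BH-03−BH-01 = (-35, -100, -0.81).
Solve a·Δx + b·Δy = Δh: det = (-65)·(-100) − (-35)·140 = 11400.
∂h/∂x = [(+1.34)·(-100) − (-0.81)·140] / 11400 = -0.001807
∂h/∂y = [(-65)·(-0.81) − (-35)·(+1.34)] / 11400 = +0.008732
|∇h| = √(-0.001807² + 0.008732²) = 0.008917

0.00892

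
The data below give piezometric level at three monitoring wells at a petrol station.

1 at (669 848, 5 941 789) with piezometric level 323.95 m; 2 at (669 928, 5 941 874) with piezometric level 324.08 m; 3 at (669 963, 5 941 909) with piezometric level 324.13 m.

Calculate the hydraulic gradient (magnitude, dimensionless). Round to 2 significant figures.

0.0036

Differences from 1: to 2 (Δx, Δy, Δh) = (80, 85, +0.13); to 3 = (115, 120, +0.18).
Solve a·Δx + b·Δy = Δh: det = 80·120 − 115·85 = -175.
∂h/∂x = [(+0.13)·120 − (+0.18)·85] / -175 = -0.001714
∂h/∂y = [80·(+0.18) − 115·(+0.13)] / -175 = +0.003143
|∇h| = √(-0.001714² + 0.003143²) = 0.00358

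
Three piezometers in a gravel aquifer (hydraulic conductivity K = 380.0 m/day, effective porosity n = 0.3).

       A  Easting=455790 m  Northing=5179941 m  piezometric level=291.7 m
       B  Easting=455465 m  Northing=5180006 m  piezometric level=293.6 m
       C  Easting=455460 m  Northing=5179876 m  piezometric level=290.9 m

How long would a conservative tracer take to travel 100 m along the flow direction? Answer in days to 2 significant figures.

Three-point gradient (reference A): Δ to B = (-325, 65, +1.9), Δ to C = (-330, -65, -0.8).
∂h/∂x = -0.001679, ∂h/∂y = +0.02083 (det = 42575).
|∇h| = √(-0.001679² + 0.02083²) = 0.0209
Seepage velocity v = K·i/n = 380.0 × 0.0209 / 0.3 = 26.47 m/day.
t = 100 / 26.47 = 3.778 days.

3.8 days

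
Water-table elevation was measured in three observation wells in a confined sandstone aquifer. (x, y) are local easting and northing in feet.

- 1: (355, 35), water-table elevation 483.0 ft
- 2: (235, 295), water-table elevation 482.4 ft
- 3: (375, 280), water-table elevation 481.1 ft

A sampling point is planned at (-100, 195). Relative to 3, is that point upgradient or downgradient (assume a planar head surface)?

upgradient

Three-point gradient (reference 1): Δ to 2 = (-120, 260, -0.6), Δ to 3 = (20, 245, -1.9).
∂h/∂x = -0.01003, ∂h/∂y = -0.006936 (det = -34600).
Head at (-100, 195) = 483.0 + (-0.01003)·(-455) + (-0.006936)·(160) = 486.45 ft.
That is higher than the 481.1 ft at 3, so the point is upgradient.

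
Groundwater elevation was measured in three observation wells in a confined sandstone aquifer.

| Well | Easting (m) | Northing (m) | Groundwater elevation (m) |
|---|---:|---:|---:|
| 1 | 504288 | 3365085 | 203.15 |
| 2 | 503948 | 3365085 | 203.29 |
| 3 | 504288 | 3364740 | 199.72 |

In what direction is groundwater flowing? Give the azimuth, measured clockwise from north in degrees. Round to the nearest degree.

∂h/∂x = (203.29 − 203.15) / (503948 − 504288) = -0.0004118
∂h/∂y = (199.72 − 203.15) / (3364740 − 3365085) = +0.009942
Flow direction (−∇h) has components (+0.0004118 E, -0.009942 N).
Azimuth = atan2(E, N) = atan2(+0.0004118, -0.009942) = 177.6° ≈ 178°.

178°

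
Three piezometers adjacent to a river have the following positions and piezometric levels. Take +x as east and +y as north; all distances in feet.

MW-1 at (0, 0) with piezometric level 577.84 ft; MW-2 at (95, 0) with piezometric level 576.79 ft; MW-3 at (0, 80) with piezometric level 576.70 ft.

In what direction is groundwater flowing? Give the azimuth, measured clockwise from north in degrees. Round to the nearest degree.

038°

∂h/∂x = (576.79 − 577.84) / (95 − 0) = -0.01105
∂h/∂y = (576.70 − 577.84) / (80 − 0) = -0.01425
Flow direction (−∇h) has components (+0.01105 E, +0.01425 N).
Azimuth = atan2(E, N) = atan2(+0.01105, +0.01425) = 37.8° ≈ 038°.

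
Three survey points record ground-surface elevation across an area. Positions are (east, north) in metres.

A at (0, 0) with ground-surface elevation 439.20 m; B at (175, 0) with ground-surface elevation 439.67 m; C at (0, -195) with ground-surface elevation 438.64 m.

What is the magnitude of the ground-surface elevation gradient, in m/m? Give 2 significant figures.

0.0039 m/m

∂z/∂x = (439.67 − 439.20) / (175 − 0) = +0.002686
∂z/∂y = (438.64 − 439.20) / (-195 − 0) = +0.002872
|∇f| = √(0.002686² + 0.002872²) = 0.003932 m/m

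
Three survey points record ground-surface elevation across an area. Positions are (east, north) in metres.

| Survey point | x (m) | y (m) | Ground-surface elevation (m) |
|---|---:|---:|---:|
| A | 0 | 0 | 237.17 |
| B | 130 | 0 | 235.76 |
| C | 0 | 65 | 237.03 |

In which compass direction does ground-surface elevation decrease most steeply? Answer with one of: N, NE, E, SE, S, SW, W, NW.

∂z/∂x = (235.76 − 237.17) / (130 − 0) = -0.01085
∂z/∂y = (237.03 − 237.17) / (65 − 0) = -0.002154
Steepest decrease is along −∇f = (+0.01085 E, +0.002154 N) → east.

E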